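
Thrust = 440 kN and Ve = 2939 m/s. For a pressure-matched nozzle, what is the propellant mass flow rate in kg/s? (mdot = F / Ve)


mdot = F / Ve = 440000 / 2939 = 149.7 kg/s

149.7 kg/s


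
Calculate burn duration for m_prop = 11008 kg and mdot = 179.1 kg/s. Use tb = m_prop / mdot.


tb = 11008 / 179.1 = 61.5 s

61.5 s


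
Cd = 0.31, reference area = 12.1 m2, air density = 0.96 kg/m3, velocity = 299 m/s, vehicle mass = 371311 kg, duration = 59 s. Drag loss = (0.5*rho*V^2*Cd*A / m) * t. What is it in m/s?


D = 0.5 * 0.96 * 299^2 * 0.31 * 12.1 = 160964.71 N
a = 160964.71 / 371311 = 0.4335 m/s2
dV = 0.4335 * 59 = 25.6 m/s

25.6 m/s


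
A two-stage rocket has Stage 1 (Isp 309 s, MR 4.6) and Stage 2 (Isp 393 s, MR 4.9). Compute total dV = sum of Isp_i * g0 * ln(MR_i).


dV1 = 309 * 9.81 * ln(4.6) = 4625.9 m/s
dV2 = 393 * 9.81 * ln(4.9) = 6127.0 m/s
Total dV = 4625.9 + 6127.0 = 10752.9 m/s ~ 10753 m/s

10753 m/s


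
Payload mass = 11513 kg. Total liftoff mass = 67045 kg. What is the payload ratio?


PR = 11513 / 67045 = 0.1717

0.1717


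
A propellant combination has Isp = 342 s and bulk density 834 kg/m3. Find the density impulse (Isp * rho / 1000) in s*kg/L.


rho*Isp = 342 * 834 / 1000 = 285 s*kg/L

285 s*kg/L


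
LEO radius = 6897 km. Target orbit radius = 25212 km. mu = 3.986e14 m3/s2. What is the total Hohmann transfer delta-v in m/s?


V1 = sqrt(mu/r1) = 7602.19 m/s
dV1 = V1*(sqrt(2*r2/(r1+r2)) - 1) = 1924.54 m/s
V2 = sqrt(mu/r2) = 3976.17 m/s
dV2 = V2*(1 - sqrt(2*r1/(r1+r2))) = 1370.04 m/s
Total dV = 3295 m/s

3295 m/s


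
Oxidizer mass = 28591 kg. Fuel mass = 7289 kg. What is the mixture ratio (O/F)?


MR = 28591 / 7289 = 3.92

3.92


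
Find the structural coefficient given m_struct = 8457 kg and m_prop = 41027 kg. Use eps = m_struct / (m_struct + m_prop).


eps = 8457 / (8457 + 41027) = 0.1709

0.1709


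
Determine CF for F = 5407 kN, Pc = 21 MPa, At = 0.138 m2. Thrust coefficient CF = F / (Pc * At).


CF = 5407000 / (21e6 * 0.138) = 1.87

1.87


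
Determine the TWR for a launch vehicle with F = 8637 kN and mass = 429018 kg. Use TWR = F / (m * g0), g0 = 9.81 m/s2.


TWR = 8637000 / (429018 * 9.81) = 2.05

2.05


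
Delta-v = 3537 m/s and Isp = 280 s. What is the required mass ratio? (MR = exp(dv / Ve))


Ve = 280 * 9.81 = 2746.8 m/s
MR = exp(3537 / 2746.8) = 3.624

3.624


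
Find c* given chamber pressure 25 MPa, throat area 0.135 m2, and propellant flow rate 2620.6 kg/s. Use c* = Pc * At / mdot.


c* = 25e6 * 0.135 / 2620.6 = 1288 m/s

1288 m/s


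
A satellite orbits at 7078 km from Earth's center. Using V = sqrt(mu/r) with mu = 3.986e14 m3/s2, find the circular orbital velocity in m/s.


V = sqrt(3.986e14 / 7078000) = 7504 m/s

7504 m/s


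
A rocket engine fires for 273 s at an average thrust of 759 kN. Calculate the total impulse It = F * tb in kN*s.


It = 759 * 273 = 207207 kN*s

207207 kN*s


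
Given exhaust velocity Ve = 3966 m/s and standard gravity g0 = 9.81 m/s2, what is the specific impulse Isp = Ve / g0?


Isp = Ve / g0 = 3966 / 9.81 = 404.3 s

404.3 s


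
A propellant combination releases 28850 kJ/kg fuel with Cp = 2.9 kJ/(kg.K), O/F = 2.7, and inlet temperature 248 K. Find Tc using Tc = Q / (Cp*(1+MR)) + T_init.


Tc = 28850 / (2.9 * (1 + 2.7)) + 248 = 2937 K

2937 K


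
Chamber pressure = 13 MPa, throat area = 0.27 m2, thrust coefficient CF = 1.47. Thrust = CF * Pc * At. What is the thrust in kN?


F = 1.47 * 13e6 * 0.27 = 5.1597e+06 N = 5159.7 kN

5159.7 kN


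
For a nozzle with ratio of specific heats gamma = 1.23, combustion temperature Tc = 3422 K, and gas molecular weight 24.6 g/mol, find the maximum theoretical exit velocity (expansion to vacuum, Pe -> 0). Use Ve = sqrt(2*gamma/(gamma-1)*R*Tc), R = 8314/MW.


R = 8314 / 24.6 = 337.97 J/(kg.K)
Ve = sqrt(2 * 1.23 / (1.23 - 1) * 337.97 * 3422) = 3517 m/s

3517 m/s


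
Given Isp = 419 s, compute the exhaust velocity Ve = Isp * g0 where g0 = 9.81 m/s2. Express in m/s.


Ve = Isp * g0 = 419 * 9.81 = 4110.4 m/s

4110.4 m/s


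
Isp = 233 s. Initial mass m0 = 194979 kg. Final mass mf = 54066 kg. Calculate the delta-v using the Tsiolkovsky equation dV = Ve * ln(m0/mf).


Ve = 233 * 9.81 = 2285.73 m/s
dV = 2285.73 * ln(194979/54066) = 2932 m/s

2932 m/s


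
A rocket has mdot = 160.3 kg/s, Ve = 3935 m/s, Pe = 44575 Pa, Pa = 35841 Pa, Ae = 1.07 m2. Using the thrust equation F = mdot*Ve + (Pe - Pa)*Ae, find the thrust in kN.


F = 160.3 * 3935 + (44575 - 35841) * 1.07 = 640126.0 N = 640.1 kN

640.1 kN


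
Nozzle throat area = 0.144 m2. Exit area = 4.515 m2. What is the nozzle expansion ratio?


AR = 4.515 / 0.144 = 31.4

31.4


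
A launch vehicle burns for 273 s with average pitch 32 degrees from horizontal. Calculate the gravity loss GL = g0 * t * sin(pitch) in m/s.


GL = 9.81 * 273 * sin(32 deg) = 1419 m/s

1419 m/s


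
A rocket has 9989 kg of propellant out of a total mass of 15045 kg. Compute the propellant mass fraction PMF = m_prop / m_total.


PMF = 9989 / 15045 = 0.664

0.664


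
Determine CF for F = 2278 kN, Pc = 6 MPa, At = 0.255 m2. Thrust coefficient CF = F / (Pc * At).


CF = 2278000 / (6e6 * 0.255) = 1.49

1.49


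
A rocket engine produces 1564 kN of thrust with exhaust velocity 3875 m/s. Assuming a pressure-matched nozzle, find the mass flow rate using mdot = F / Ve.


mdot = F / Ve = 1564000 / 3875 = 403.6 kg/s

403.6 kg/s


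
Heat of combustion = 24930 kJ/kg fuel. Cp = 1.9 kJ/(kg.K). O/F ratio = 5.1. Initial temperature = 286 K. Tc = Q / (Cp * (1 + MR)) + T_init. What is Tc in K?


Tc = 24930 / (1.9 * (1 + 5.1)) + 286 = 2437 K

2437 K


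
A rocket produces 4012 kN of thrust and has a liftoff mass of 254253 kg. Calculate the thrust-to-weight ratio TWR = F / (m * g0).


TWR = 4012000 / (254253 * 9.81) = 1.61

1.61


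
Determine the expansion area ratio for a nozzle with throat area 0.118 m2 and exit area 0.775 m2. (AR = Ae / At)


AR = 0.775 / 0.118 = 6.6

6.6


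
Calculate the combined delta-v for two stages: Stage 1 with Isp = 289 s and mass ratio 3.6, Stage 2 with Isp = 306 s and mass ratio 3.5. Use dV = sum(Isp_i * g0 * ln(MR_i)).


dV1 = 289 * 9.81 * ln(3.6) = 3631.6 m/s
dV2 = 306 * 9.81 * ln(3.5) = 3760.6 m/s
Total dV = 3631.6 + 3760.6 = 7392.2 m/s ~ 7392 m/s

7392 m/s


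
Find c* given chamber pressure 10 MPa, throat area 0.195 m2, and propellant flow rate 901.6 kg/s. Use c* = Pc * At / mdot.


c* = 10e6 * 0.195 / 901.6 = 2163 m/s

2163 m/s


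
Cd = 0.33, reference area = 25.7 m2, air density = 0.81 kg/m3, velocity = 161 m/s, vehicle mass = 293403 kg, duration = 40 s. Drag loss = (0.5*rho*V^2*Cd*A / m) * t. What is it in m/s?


D = 0.5 * 0.81 * 161^2 * 0.33 * 25.7 = 89033.58 N
a = 89033.58 / 293403 = 0.3035 m/s2
dV = 0.3035 * 40 = 12.1 m/s

12.1 m/s


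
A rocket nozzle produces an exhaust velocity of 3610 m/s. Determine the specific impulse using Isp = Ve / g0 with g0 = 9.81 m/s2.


Isp = Ve / g0 = 3610 / 9.81 = 368.0 s

368.0 s


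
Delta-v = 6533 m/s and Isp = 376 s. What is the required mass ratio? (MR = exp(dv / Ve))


Ve = 376 * 9.81 = 3688.56 m/s
MR = exp(6533 / 3688.56) = 5.878

5.878


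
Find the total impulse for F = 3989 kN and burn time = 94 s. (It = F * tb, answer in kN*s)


It = 3989 * 94 = 374966 kN*s

374966 kN*s


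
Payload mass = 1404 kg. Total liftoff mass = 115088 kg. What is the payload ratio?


PR = 1404 / 115088 = 0.0122

0.0122


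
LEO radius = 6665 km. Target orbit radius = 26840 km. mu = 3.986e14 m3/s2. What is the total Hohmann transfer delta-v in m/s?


V1 = sqrt(mu/r1) = 7733.37 m/s
dV1 = V1*(sqrt(2*r2/(r1+r2)) - 1) = 2055.22 m/s
V2 = sqrt(mu/r2) = 3853.7 m/s
dV2 = V2*(1 - sqrt(2*r1/(r1+r2))) = 1422.96 m/s
Total dV = 3478 m/s

3478 m/s


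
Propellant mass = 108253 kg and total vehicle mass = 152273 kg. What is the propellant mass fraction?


PMF = 108253 / 152273 = 0.711

0.711


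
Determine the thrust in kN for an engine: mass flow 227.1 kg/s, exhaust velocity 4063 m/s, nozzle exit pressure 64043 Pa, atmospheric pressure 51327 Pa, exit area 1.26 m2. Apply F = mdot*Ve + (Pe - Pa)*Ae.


F = 227.1 * 4063 + (64043 - 51327) * 1.26 = 938729.0 N = 938.7 kN

938.7 kN


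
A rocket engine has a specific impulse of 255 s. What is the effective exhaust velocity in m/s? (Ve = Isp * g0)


Ve = Isp * g0 = 255 * 9.81 = 2501.6 m/s

2501.6 m/s


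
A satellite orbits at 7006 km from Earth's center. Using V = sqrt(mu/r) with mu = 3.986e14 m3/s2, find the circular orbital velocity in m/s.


V = sqrt(3.986e14 / 7006000) = 7543 m/s

7543 m/s


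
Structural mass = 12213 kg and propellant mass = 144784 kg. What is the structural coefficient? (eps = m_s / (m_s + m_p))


eps = 12213 / (12213 + 144784) = 0.0778

0.0778


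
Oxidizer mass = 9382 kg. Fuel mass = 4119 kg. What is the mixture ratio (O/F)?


MR = 9382 / 4119 = 2.28

2.28


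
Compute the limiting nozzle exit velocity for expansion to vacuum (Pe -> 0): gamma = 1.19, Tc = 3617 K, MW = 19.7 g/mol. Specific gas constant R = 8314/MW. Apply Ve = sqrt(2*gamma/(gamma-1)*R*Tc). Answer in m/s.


R = 8314 / 19.7 = 422.03 J/(kg.K)
Ve = sqrt(2 * 1.19 / (1.19 - 1) * 422.03 * 3617) = 4373 m/s

4373 m/s


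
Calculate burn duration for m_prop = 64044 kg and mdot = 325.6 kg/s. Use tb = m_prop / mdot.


tb = 64044 / 325.6 = 196.7 s

196.7 s


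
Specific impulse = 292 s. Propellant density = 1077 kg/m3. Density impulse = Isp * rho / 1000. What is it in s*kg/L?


rho*Isp = 292 * 1077 / 1000 = 314 s*kg/L

314 s*kg/L


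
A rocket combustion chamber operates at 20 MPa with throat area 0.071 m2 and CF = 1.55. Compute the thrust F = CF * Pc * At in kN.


F = 1.55 * 20e6 * 0.071 = 2.2010e+06 N = 2201.0 kN

2201.0 kN


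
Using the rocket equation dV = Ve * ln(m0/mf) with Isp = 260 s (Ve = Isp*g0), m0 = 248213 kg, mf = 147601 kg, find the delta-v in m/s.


Ve = 260 * 9.81 = 2550.6 m/s
dV = 2550.6 * ln(248213/147601) = 1326 m/s

1326 m/s


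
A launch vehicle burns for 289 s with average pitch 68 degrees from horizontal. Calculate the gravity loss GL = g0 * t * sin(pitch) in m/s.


GL = 9.81 * 289 * sin(68 deg) = 2629 m/s

2629 m/s


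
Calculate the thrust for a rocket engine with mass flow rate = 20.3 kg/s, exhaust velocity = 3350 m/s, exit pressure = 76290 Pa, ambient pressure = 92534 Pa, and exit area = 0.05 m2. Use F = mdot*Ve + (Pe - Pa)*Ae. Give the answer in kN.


F = 20.3 * 3350 + (76290 - 92534) * 0.05 = 67193.0 N = 67.2 kN

67.2 kN


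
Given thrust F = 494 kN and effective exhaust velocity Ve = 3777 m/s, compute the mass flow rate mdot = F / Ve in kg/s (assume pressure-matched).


mdot = F / Ve = 494000 / 3777 = 130.8 kg/s

130.8 kg/s


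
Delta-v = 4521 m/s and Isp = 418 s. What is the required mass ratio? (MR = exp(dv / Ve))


Ve = 418 * 9.81 = 4100.58 m/s
MR = exp(4521 / 4100.58) = 3.012

3.012


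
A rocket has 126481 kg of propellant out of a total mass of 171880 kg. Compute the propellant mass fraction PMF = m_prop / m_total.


PMF = 126481 / 171880 = 0.736

0.736


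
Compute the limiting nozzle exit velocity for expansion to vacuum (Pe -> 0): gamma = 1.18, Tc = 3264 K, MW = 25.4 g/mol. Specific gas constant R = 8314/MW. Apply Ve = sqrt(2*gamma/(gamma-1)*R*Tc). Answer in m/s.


R = 8314 / 25.4 = 327.32 J/(kg.K)
Ve = sqrt(2 * 1.18 / (1.18 - 1) * 327.32 * 3264) = 3743 m/s

3743 m/s


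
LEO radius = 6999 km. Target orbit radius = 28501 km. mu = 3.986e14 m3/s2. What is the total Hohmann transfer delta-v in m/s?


V1 = sqrt(mu/r1) = 7546.59 m/s
dV1 = V1*(sqrt(2*r2/(r1+r2)) - 1) = 2016.13 m/s
V2 = sqrt(mu/r2) = 3739.72 m/s
dV2 = V2*(1 - sqrt(2*r1/(r1+r2))) = 1391.4 m/s
Total dV = 3408 m/s

3408 m/s


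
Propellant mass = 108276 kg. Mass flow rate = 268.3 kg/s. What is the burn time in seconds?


tb = 108276 / 268.3 = 403.6 s

403.6 s


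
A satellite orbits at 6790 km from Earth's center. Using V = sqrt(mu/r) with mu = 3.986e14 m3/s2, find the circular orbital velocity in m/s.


V = sqrt(3.986e14 / 6790000) = 7662 m/s

7662 m/s


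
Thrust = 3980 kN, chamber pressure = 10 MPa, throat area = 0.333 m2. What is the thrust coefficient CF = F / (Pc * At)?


CF = 3980000 / (10e6 * 0.333) = 1.2

1.2


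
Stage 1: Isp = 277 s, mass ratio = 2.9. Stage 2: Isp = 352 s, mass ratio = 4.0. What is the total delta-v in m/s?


dV1 = 277 * 9.81 * ln(2.9) = 2893.2 m/s
dV2 = 352 * 9.81 * ln(4.0) = 4787.0 m/s
Total dV = 2893.2 + 4787.0 = 7680.2 m/s ~ 7680 m/s

7680 m/s


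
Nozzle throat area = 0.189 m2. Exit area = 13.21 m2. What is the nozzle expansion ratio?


AR = 13.21 / 0.189 = 69.9

69.9


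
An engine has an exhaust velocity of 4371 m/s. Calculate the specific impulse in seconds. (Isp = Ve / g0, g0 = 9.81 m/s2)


Isp = Ve / g0 = 4371 / 9.81 = 445.6 s

445.6 s


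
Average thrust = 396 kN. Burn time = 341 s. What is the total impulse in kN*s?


It = 396 * 341 = 135036 kN*s

135036 kN*s


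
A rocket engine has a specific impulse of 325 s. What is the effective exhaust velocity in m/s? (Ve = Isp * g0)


Ve = Isp * g0 = 325 * 9.81 = 3188.2 m/s

3188.2 m/s


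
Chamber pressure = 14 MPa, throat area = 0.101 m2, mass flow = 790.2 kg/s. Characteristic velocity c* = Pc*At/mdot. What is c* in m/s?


c* = 14e6 * 0.101 / 790.2 = 1789 m/s

1789 m/s


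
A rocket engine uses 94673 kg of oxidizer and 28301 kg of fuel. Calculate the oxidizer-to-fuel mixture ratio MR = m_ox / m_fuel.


MR = 94673 / 28301 = 3.35

3.35


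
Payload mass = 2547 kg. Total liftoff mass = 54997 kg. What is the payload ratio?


PR = 2547 / 54997 = 0.0463

0.0463


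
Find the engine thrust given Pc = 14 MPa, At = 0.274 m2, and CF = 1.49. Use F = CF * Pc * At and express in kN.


F = 1.49 * 14e6 * 0.274 = 5.7156e+06 N = 5715.6 kN

5715.6 kN


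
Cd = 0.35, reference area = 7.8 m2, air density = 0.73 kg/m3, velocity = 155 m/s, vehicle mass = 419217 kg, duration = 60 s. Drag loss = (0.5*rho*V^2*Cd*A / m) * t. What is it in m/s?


D = 0.5 * 0.73 * 155^2 * 0.35 * 7.8 = 23939.71 N
a = 23939.71 / 419217 = 0.0571 m/s2
dV = 0.0571 * 60 = 3.4 m/s

3.4 m/s


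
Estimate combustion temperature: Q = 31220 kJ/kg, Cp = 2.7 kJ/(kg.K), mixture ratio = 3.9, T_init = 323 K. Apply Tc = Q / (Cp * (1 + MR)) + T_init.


Tc = 31220 / (2.7 * (1 + 3.9)) + 323 = 2683 K

2683 K


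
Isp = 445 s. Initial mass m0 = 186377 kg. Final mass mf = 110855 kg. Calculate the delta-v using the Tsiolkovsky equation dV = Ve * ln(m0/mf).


Ve = 445 * 9.81 = 4365.45 m/s
dV = 4365.45 * ln(186377/110855) = 2268 m/s

2268 m/s


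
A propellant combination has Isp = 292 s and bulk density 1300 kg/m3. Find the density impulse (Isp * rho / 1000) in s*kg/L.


rho*Isp = 292 * 1300 / 1000 = 380 s*kg/L

380 s*kg/L


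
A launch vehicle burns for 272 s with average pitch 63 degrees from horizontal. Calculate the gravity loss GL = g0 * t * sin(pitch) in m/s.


GL = 9.81 * 272 * sin(63 deg) = 2377 m/s

2377 m/s


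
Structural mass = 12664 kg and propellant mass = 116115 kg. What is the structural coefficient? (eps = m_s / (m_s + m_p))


eps = 12664 / (12664 + 116115) = 0.0983

0.0983


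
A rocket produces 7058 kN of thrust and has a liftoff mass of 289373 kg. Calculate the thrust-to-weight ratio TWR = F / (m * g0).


TWR = 7058000 / (289373 * 9.81) = 2.49

2.49


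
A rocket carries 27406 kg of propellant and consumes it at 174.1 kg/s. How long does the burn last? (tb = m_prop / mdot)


tb = 27406 / 174.1 = 157.4 s

157.4 s


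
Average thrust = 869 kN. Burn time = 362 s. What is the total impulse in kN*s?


It = 869 * 362 = 314578 kN*s

314578 kN*s


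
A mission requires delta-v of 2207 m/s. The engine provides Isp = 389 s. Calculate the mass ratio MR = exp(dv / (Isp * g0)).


Ve = 389 * 9.81 = 3816.09 m/s
MR = exp(2207 / 3816.09) = 1.783

1.783


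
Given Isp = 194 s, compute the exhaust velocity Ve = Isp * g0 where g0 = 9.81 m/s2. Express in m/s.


Ve = Isp * g0 = 194 * 9.81 = 1903.1 m/s

1903.1 m/s


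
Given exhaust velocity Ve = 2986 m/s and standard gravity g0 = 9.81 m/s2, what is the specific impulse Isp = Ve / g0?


Isp = Ve / g0 = 2986 / 9.81 = 304.4 s

304.4 s


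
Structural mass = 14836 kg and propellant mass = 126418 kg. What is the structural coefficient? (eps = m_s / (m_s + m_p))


eps = 14836 / (14836 + 126418) = 0.105

0.105


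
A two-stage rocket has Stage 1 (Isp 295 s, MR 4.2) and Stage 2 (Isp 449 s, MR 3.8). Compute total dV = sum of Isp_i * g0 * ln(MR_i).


dV1 = 295 * 9.81 * ln(4.2) = 4153.1 m/s
dV2 = 449 * 9.81 * ln(3.8) = 5880.3 m/s
Total dV = 4153.1 + 5880.3 = 10033.4 m/s ~ 10033 m/s

10033 m/s


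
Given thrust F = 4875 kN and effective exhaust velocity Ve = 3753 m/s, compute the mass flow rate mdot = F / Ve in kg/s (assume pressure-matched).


mdot = F / Ve = 4875000 / 3753 = 1299.0 kg/s

1299.0 kg/s


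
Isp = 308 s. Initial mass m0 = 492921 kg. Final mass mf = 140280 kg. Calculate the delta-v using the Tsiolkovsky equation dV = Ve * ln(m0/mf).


Ve = 308 * 9.81 = 3021.48 m/s
dV = 3021.48 * ln(492921/140280) = 3797 m/s

3797 m/s


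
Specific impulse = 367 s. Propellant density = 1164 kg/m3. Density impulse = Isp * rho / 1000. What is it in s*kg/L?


rho*Isp = 367 * 1164 / 1000 = 427 s*kg/L

427 s*kg/L


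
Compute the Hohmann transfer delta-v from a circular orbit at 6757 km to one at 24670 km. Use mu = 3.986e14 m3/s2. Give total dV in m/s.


V1 = sqrt(mu/r1) = 7680.54 m/s
dV1 = V1*(sqrt(2*r2/(r1+r2)) - 1) = 1943.11 m/s
V2 = sqrt(mu/r2) = 4019.61 m/s
dV2 = V2*(1 - sqrt(2*r1/(r1+r2))) = 1383.74 m/s
Total dV = 3327 m/s

3327 m/s


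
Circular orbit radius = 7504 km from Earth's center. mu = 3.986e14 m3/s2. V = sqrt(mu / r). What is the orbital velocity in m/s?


V = sqrt(3.986e14 / 7504000) = 7288 m/s

7288 m/s


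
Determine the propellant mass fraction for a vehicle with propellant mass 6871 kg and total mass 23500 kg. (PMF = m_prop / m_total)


PMF = 6871 / 23500 = 0.292

0.292


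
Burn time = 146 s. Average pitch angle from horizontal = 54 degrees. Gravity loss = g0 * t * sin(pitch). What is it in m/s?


GL = 9.81 * 146 * sin(54 deg) = 1159 m/s

1159 m/s


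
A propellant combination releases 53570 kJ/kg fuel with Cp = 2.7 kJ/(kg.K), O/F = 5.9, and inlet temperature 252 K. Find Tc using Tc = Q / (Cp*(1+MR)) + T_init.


Tc = 53570 / (2.7 * (1 + 5.9)) + 252 = 3127 K

3127 K


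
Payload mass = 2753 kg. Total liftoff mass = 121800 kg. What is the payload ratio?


PR = 2753 / 121800 = 0.0226

0.0226


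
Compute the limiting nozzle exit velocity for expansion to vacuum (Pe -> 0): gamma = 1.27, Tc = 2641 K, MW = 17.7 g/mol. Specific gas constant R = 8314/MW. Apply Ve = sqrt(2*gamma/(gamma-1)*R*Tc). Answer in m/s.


R = 8314 / 17.7 = 469.72 J/(kg.K)
Ve = sqrt(2 * 1.27 / (1.27 - 1) * 469.72 * 2641) = 3416 m/s

3416 m/s


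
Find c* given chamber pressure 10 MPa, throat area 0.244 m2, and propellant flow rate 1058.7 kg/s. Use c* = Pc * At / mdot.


c* = 10e6 * 0.244 / 1058.7 = 2305 m/s

2305 m/s


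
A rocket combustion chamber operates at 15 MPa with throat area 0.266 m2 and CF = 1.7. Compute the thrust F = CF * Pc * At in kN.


F = 1.7 * 15e6 * 0.266 = 6.7830e+06 N = 6783.0 kN

6783.0 kN


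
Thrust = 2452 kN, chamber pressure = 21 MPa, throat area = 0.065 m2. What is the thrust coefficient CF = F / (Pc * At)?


CF = 2452000 / (21e6 * 0.065) = 1.8

1.8


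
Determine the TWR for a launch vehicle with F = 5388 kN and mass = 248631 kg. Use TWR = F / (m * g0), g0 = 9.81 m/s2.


TWR = 5388000 / (248631 * 9.81) = 2.21

2.21


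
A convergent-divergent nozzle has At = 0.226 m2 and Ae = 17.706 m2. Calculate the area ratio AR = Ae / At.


AR = 17.706 / 0.226 = 78.3

78.3


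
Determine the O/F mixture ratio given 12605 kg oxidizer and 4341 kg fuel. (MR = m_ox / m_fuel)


MR = 12605 / 4341 = 2.9

2.9


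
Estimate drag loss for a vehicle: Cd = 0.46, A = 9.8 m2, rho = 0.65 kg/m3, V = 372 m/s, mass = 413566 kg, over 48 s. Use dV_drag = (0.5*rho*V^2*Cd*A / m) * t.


D = 0.5 * 0.65 * 372^2 * 0.46 * 9.8 = 202746.4 N
a = 202746.4 / 413566 = 0.4902 m/s2
dV = 0.4902 * 48 = 23.5 m/s

23.5 m/s


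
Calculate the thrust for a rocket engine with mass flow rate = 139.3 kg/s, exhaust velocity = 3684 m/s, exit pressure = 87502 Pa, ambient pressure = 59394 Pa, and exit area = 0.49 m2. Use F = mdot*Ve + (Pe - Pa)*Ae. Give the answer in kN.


F = 139.3 * 3684 + (87502 - 59394) * 0.49 = 526954.0 N = 527.0 kN

527.0 kN


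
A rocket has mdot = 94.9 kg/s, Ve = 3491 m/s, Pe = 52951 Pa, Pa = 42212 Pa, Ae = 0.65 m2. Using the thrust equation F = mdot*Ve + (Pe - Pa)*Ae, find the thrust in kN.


F = 94.9 * 3491 + (52951 - 42212) * 0.65 = 338276.0 N = 338.3 kN

338.3 kN


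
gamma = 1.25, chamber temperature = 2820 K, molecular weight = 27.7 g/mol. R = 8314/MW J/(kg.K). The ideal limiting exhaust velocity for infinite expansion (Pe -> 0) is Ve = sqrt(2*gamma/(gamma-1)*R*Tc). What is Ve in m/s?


R = 8314 / 27.7 = 300.14 J/(kg.K)
Ve = sqrt(2 * 1.25 / (1.25 - 1) * 300.14 * 2820) = 2909 m/s

2909 m/s


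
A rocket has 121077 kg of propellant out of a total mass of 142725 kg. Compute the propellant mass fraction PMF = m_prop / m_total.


PMF = 121077 / 142725 = 0.848

0.848


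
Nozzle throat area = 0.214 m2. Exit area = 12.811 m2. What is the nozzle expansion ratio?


AR = 12.811 / 0.214 = 59.9

59.9


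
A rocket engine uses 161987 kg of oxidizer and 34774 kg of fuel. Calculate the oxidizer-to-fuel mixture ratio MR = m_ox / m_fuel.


MR = 161987 / 34774 = 4.66

4.66


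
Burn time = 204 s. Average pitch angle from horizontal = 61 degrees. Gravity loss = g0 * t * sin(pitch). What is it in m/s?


GL = 9.81 * 204 * sin(61 deg) = 1750 m/s

1750 m/s


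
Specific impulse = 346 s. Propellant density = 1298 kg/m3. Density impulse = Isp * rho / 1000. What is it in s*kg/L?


rho*Isp = 346 * 1298 / 1000 = 449 s*kg/L

449 s*kg/L


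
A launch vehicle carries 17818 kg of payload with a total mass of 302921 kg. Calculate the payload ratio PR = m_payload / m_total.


PR = 17818 / 302921 = 0.0588

0.0588


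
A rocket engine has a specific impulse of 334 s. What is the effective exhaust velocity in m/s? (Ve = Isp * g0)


Ve = Isp * g0 = 334 * 9.81 = 3276.5 m/s

3276.5 m/s


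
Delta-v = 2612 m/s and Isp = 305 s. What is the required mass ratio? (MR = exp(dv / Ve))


Ve = 305 * 9.81 = 2992.05 m/s
MR = exp(2612 / 2992.05) = 2.394

2.394


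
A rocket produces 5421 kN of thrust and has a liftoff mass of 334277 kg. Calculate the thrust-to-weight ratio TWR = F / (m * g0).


TWR = 5421000 / (334277 * 9.81) = 1.65

1.65


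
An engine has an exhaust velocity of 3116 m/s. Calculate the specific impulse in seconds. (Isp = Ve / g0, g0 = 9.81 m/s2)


Isp = Ve / g0 = 3116 / 9.81 = 317.6 s

317.6 s


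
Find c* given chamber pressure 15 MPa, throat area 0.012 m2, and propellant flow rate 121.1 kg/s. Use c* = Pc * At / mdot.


c* = 15e6 * 0.012 / 121.1 = 1486 m/s

1486 m/s


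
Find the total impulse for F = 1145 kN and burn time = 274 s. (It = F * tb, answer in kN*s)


It = 1145 * 274 = 313730 kN*s

313730 kN*s


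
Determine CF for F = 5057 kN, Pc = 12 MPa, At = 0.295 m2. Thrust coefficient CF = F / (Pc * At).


CF = 5057000 / (12e6 * 0.295) = 1.43

1.43


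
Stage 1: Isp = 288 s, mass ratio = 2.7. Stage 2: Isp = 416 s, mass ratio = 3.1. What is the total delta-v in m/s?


dV1 = 288 * 9.81 * ln(2.7) = 2806.2 m/s
dV2 = 416 * 9.81 * ln(3.1) = 4617.2 m/s
Total dV = 2806.2 + 4617.2 = 7423.4 m/s ~ 7423 m/s

7423 m/s


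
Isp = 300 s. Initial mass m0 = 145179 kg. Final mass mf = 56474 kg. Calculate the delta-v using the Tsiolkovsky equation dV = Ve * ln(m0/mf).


Ve = 300 * 9.81 = 2943.0 m/s
dV = 2943.0 * ln(145179/56474) = 2779 m/s

2779 m/s


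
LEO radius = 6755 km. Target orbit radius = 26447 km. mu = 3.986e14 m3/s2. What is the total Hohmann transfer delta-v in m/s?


V1 = sqrt(mu/r1) = 7681.68 m/s
dV1 = V1*(sqrt(2*r2/(r1+r2)) - 1) = 2013.98 m/s
V2 = sqrt(mu/r2) = 3882.22 m/s
dV2 = V2*(1 - sqrt(2*r1/(r1+r2))) = 1405.79 m/s
Total dV = 3420 m/s

3420 m/s


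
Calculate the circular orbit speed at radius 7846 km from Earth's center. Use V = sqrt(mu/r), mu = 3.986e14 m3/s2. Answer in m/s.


V = sqrt(3.986e14 / 7846000) = 7128 m/s

7128 m/s


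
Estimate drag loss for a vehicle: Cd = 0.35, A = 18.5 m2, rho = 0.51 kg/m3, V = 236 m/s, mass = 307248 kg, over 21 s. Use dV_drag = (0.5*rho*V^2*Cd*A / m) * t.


D = 0.5 * 0.51 * 236^2 * 0.35 * 18.5 = 91961.06 N
a = 91961.06 / 307248 = 0.2993 m/s2
dV = 0.2993 * 21 = 6.3 m/s

6.3 m/s


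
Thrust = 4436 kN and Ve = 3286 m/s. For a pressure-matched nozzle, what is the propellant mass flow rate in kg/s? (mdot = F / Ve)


mdot = F / Ve = 4436000 / 3286 = 1350.0 kg/s

1350.0 kg/s


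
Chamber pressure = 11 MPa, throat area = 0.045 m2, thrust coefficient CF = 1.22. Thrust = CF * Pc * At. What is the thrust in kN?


F = 1.22 * 11e6 * 0.045 = 603900.0 N = 603.9 kN

603.9 kN


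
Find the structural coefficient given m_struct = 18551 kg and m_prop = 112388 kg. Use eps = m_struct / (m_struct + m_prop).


eps = 18551 / (18551 + 112388) = 0.1417

0.1417


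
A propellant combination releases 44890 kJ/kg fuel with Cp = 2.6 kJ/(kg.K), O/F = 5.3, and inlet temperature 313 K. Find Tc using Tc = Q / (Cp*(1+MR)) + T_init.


Tc = 44890 / (2.6 * (1 + 5.3)) + 313 = 3054 K

3054 K


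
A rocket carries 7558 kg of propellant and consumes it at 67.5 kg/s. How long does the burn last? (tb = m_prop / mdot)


tb = 7558 / 67.5 = 112.0 s

112.0 s


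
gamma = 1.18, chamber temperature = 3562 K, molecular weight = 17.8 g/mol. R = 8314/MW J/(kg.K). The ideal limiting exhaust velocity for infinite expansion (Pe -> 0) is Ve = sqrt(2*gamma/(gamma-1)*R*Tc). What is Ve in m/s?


R = 8314 / 17.8 = 467.08 J/(kg.K)
Ve = sqrt(2 * 1.18 / (1.18 - 1) * 467.08 * 3562) = 4670 m/s

4670 m/s


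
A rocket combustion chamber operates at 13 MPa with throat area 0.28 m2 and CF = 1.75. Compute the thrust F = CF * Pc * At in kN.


F = 1.75 * 13e6 * 0.28 = 6.3700e+06 N = 6370.0 kN

6370.0 kN


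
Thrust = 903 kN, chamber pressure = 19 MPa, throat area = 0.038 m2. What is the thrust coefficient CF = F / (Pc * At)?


CF = 903000 / (19e6 * 0.038) = 1.25

1.25


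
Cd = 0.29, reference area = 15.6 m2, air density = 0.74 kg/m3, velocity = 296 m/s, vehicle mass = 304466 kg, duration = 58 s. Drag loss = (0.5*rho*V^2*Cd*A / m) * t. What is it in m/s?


D = 0.5 * 0.74 * 296^2 * 0.29 * 15.6 = 146658.67 N
a = 146658.67 / 304466 = 0.4817 m/s2
dV = 0.4817 * 58 = 27.9 m/s

27.9 m/s


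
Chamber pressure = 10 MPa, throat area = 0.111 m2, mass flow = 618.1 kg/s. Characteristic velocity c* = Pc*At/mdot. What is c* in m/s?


c* = 10e6 * 0.111 / 618.1 = 1796 m/s

1796 m/s


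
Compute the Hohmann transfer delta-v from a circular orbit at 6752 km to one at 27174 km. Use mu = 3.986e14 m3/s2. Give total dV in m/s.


V1 = sqrt(mu/r1) = 7683.38 m/s
dV1 = V1*(sqrt(2*r2/(r1+r2)) - 1) = 2041.36 m/s
V2 = sqrt(mu/r2) = 3829.94 m/s
dV2 = V2*(1 - sqrt(2*r1/(r1+r2))) = 1413.61 m/s
Total dV = 3455 m/s

3455 m/s


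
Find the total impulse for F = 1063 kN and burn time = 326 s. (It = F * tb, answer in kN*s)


It = 1063 * 326 = 346538 kN*s

346538 kN*s


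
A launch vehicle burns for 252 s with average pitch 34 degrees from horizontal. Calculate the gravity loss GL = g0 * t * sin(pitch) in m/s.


GL = 9.81 * 252 * sin(34 deg) = 1382 m/s

1382 m/s


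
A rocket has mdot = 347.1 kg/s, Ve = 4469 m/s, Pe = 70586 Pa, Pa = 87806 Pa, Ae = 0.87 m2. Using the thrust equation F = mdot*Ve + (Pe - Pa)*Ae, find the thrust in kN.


F = 347.1 * 4469 + (70586 - 87806) * 0.87 = 1.5362e+06 N = 1536.2 kN

1536.2 kN


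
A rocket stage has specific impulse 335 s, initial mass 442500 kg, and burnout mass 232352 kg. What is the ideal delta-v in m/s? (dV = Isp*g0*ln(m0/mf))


Ve = 335 * 9.81 = 3286.35 m/s
dV = 3286.35 * ln(442500/232352) = 2117 m/s

2117 m/s


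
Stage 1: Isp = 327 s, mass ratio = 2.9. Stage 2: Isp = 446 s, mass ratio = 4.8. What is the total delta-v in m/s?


dV1 = 327 * 9.81 * ln(2.9) = 3415.5 m/s
dV2 = 446 * 9.81 * ln(4.8) = 6863.1 m/s
Total dV = 3415.5 + 6863.1 = 10278.6 m/s ~ 10279 m/s

10279 m/s


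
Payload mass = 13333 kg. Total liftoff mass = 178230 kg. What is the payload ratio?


PR = 13333 / 178230 = 0.0748

0.0748


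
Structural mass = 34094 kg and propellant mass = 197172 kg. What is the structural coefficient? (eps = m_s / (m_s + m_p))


eps = 34094 / (34094 + 197172) = 0.1474

0.1474


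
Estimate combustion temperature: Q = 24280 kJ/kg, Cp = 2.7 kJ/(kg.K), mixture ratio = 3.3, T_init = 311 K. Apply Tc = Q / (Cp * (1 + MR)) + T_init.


Tc = 24280 / (2.7 * (1 + 3.3)) + 311 = 2402 K

2402 K


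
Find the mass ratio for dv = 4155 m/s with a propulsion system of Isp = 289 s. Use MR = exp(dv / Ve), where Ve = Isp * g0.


Ve = 289 * 9.81 = 2835.09 m/s
MR = exp(4155 / 2835.09) = 4.33

4.33


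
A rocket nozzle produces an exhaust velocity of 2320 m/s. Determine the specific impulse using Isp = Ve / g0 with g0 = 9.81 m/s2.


Isp = Ve / g0 = 2320 / 9.81 = 236.5 s

236.5 s


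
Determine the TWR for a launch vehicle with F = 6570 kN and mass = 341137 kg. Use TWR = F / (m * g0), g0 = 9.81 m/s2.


TWR = 6570000 / (341137 * 9.81) = 1.96

1.96


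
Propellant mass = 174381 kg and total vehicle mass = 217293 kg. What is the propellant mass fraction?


PMF = 174381 / 217293 = 0.803

0.803


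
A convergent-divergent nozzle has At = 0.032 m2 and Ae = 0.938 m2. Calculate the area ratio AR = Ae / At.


AR = 0.938 / 0.032 = 29.3

29.3


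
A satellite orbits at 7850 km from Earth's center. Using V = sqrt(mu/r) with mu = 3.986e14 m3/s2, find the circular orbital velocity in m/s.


V = sqrt(3.986e14 / 7850000) = 7126 m/s

7126 m/s


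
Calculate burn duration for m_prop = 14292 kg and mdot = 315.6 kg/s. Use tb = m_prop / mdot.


tb = 14292 / 315.6 = 45.3 s

45.3 s


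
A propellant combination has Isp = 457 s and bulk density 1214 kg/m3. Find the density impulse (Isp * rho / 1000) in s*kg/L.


rho*Isp = 457 * 1214 / 1000 = 555 s*kg/L

555 s*kg/L


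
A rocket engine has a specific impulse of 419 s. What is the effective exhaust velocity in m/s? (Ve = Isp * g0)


Ve = Isp * g0 = 419 * 9.81 = 4110.4 m/s

4110.4 m/s


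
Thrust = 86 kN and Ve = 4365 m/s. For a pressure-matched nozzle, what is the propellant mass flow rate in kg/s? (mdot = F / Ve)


mdot = F / Ve = 86000 / 4365 = 19.7 kg/s

19.7 kg/s


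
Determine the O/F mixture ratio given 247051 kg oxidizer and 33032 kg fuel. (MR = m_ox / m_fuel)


MR = 247051 / 33032 = 7.48

7.48


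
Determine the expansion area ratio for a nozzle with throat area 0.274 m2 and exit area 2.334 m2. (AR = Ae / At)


AR = 2.334 / 0.274 = 8.5

8.5


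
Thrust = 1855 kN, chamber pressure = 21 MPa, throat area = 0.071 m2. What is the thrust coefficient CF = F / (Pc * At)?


CF = 1855000 / (21e6 * 0.071) = 1.24

1.24


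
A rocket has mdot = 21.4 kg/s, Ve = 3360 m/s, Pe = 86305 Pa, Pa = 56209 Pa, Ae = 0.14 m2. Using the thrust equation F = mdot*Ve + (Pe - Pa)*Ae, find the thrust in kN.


F = 21.4 * 3360 + (86305 - 56209) * 0.14 = 76117.0 N = 76.1 kN

76.1 kN


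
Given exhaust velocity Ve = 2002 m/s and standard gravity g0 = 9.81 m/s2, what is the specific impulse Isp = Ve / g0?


Isp = Ve / g0 = 2002 / 9.81 = 204.1 s

204.1 s


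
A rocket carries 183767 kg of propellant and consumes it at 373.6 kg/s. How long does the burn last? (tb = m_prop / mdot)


tb = 183767 / 373.6 = 491.9 s

491.9 s


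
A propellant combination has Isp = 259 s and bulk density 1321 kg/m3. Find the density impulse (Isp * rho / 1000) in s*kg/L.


rho*Isp = 259 * 1321 / 1000 = 342 s*kg/L

342 s*kg/L


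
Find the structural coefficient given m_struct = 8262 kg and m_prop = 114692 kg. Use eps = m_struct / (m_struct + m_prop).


eps = 8262 / (8262 + 114692) = 0.0672

0.0672


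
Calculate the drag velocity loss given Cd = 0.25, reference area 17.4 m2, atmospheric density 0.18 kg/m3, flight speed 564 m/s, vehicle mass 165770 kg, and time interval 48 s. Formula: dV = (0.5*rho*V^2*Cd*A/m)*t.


D = 0.5 * 0.18 * 564^2 * 0.25 * 17.4 = 124534.58 N
a = 124534.58 / 165770 = 0.7512 m/s2
dV = 0.7512 * 48 = 36.1 m/s

36.1 m/s


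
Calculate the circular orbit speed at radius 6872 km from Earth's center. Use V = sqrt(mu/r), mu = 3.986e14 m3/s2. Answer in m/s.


V = sqrt(3.986e14 / 6872000) = 7616 m/s

7616 m/s


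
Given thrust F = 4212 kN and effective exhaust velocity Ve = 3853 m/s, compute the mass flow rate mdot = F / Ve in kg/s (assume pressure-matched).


mdot = F / Ve = 4212000 / 3853 = 1093.2 kg/s

1093.2 kg/s


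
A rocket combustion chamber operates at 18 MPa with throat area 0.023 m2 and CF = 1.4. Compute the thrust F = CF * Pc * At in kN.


F = 1.4 * 18e6 * 0.023 = 579600.0 N = 579.6 kN

579.6 kN


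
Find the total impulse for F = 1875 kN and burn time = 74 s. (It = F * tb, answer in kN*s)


It = 1875 * 74 = 138750 kN*s

138750 kN*s


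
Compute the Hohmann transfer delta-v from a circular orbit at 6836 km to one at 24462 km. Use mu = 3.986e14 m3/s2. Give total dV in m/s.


V1 = sqrt(mu/r1) = 7636.03 m/s
dV1 = V1*(sqrt(2*r2/(r1+r2)) - 1) = 1911.04 m/s
V2 = sqrt(mu/r2) = 4036.66 m/s
dV2 = V2*(1 - sqrt(2*r1/(r1+r2))) = 1368.7 m/s
Total dV = 3280 m/s

3280 m/s


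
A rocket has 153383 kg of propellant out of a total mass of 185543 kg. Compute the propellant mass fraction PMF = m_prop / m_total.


PMF = 153383 / 185543 = 0.827

0.827


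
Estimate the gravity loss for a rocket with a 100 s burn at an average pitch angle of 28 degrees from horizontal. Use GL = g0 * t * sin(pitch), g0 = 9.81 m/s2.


GL = 9.81 * 100 * sin(28 deg) = 461 m/s

461 m/s


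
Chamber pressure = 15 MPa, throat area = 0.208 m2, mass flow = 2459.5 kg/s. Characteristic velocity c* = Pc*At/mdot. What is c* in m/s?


c* = 15e6 * 0.208 / 2459.5 = 1269 m/s

1269 m/s


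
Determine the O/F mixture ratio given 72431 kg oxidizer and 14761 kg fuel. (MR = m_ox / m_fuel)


MR = 72431 / 14761 = 4.91

4.91


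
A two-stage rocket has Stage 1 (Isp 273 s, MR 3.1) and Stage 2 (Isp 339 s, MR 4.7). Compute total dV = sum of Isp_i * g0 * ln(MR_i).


dV1 = 273 * 9.81 * ln(3.1) = 3030.0 m/s
dV2 = 339 * 9.81 * ln(4.7) = 5146.6 m/s
Total dV = 3030.0 + 5146.6 = 8176.6 m/s ~ 8177 m/s

8177 m/s


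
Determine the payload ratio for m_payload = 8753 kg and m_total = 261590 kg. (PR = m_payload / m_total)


PR = 8753 / 261590 = 0.0335

0.0335


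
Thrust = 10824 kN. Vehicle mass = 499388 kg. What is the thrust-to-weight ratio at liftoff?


TWR = 10824000 / (499388 * 9.81) = 2.21

2.21


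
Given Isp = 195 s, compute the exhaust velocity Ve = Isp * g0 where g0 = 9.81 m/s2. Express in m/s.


Ve = Isp * g0 = 195 * 9.81 = 1913.0 m/s

1913.0 m/s


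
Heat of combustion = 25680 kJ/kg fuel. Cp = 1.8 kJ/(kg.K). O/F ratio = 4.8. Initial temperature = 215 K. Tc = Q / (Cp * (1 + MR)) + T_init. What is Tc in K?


Tc = 25680 / (1.8 * (1 + 4.8)) + 215 = 2675 K

2675 K


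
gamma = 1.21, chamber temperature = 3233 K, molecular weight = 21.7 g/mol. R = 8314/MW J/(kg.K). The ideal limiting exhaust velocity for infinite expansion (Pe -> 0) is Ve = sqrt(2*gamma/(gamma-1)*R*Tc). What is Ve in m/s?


R = 8314 / 21.7 = 383.13 J/(kg.K)
Ve = sqrt(2 * 1.21 / (1.21 - 1) * 383.13 * 3233) = 3778 m/s

3778 m/s


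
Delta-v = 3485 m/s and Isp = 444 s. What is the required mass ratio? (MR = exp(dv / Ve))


Ve = 444 * 9.81 = 4355.64 m/s
MR = exp(3485 / 4355.64) = 2.226

2.226


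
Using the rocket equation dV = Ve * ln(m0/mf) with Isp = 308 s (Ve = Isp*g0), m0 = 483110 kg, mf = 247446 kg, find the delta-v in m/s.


Ve = 308 * 9.81 = 3021.48 m/s
dV = 3021.48 * ln(483110/247446) = 2022 m/s

2022 m/s


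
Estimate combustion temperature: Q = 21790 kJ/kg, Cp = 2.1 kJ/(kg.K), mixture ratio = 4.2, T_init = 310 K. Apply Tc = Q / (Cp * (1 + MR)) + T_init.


Tc = 21790 / (2.1 * (1 + 4.2)) + 310 = 2305 K

2305 K


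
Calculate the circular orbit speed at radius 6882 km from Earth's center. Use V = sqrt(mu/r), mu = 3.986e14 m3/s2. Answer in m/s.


V = sqrt(3.986e14 / 6882000) = 7610 m/s

7610 m/s


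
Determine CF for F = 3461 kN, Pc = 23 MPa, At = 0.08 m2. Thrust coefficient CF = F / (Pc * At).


CF = 3461000 / (23e6 * 0.08) = 1.88

1.88


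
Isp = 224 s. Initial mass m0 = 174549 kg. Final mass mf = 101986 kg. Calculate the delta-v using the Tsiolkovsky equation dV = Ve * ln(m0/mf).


Ve = 224 * 9.81 = 2197.44 m/s
dV = 2197.44 * ln(174549/101986) = 1181 m/s

1181 m/s


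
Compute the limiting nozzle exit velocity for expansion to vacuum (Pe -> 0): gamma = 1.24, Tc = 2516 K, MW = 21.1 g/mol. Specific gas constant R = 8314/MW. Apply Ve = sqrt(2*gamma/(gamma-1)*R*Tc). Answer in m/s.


R = 8314 / 21.1 = 394.03 J/(kg.K)
Ve = sqrt(2 * 1.24 / (1.24 - 1) * 394.03 * 2516) = 3201 m/s

3201 m/s


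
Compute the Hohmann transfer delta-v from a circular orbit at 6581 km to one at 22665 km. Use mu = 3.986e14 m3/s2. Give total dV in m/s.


V1 = sqrt(mu/r1) = 7782.56 m/s
dV1 = V1*(sqrt(2*r2/(r1+r2)) - 1) = 1906.51 m/s
V2 = sqrt(mu/r2) = 4193.64 m/s
dV2 = V2*(1 - sqrt(2*r1/(r1+r2))) = 1380.32 m/s
Total dV = 3287 m/s

3287 m/s


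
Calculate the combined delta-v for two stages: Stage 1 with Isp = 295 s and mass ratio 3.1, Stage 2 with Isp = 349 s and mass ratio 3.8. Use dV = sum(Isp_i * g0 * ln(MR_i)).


dV1 = 295 * 9.81 * ln(3.1) = 3274.2 m/s
dV2 = 349 * 9.81 * ln(3.8) = 4570.6 m/s
Total dV = 3274.2 + 4570.6 = 7844.8 m/s ~ 7845 m/s

7845 m/s


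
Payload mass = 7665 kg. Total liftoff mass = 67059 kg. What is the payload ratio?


PR = 7665 / 67059 = 0.1143

0.1143


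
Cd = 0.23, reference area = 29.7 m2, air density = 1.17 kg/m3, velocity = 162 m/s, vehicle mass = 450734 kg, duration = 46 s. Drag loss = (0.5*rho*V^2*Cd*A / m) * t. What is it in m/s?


D = 0.5 * 1.17 * 162^2 * 0.23 * 29.7 = 104874.57 N
a = 104874.57 / 450734 = 0.2327 m/s2
dV = 0.2327 * 46 = 10.7 m/s

10.7 m/s


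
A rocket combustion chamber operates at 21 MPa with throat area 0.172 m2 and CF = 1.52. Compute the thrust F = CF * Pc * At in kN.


F = 1.52 * 21e6 * 0.172 = 5.4902e+06 N = 5490.2 kN

5490.2 kN


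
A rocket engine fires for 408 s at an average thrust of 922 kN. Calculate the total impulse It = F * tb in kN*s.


It = 922 * 408 = 376176 kN*s

376176 kN*s


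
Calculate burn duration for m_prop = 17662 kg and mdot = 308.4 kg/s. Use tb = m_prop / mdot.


tb = 17662 / 308.4 = 57.3 s

57.3 s


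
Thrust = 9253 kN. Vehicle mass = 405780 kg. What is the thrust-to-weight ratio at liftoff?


TWR = 9253000 / (405780 * 9.81) = 2.32

2.32


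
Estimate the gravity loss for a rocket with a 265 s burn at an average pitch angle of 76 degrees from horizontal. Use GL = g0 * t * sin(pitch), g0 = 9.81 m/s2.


GL = 9.81 * 265 * sin(76 deg) = 2522 m/s

2522 m/s


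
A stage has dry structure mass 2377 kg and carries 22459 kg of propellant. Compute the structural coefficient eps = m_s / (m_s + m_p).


eps = 2377 / (2377 + 22459) = 0.0957

0.0957


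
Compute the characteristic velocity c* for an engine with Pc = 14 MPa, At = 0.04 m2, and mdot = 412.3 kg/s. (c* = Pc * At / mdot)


c* = 14e6 * 0.04 / 412.3 = 1358 m/s

1358 m/s
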